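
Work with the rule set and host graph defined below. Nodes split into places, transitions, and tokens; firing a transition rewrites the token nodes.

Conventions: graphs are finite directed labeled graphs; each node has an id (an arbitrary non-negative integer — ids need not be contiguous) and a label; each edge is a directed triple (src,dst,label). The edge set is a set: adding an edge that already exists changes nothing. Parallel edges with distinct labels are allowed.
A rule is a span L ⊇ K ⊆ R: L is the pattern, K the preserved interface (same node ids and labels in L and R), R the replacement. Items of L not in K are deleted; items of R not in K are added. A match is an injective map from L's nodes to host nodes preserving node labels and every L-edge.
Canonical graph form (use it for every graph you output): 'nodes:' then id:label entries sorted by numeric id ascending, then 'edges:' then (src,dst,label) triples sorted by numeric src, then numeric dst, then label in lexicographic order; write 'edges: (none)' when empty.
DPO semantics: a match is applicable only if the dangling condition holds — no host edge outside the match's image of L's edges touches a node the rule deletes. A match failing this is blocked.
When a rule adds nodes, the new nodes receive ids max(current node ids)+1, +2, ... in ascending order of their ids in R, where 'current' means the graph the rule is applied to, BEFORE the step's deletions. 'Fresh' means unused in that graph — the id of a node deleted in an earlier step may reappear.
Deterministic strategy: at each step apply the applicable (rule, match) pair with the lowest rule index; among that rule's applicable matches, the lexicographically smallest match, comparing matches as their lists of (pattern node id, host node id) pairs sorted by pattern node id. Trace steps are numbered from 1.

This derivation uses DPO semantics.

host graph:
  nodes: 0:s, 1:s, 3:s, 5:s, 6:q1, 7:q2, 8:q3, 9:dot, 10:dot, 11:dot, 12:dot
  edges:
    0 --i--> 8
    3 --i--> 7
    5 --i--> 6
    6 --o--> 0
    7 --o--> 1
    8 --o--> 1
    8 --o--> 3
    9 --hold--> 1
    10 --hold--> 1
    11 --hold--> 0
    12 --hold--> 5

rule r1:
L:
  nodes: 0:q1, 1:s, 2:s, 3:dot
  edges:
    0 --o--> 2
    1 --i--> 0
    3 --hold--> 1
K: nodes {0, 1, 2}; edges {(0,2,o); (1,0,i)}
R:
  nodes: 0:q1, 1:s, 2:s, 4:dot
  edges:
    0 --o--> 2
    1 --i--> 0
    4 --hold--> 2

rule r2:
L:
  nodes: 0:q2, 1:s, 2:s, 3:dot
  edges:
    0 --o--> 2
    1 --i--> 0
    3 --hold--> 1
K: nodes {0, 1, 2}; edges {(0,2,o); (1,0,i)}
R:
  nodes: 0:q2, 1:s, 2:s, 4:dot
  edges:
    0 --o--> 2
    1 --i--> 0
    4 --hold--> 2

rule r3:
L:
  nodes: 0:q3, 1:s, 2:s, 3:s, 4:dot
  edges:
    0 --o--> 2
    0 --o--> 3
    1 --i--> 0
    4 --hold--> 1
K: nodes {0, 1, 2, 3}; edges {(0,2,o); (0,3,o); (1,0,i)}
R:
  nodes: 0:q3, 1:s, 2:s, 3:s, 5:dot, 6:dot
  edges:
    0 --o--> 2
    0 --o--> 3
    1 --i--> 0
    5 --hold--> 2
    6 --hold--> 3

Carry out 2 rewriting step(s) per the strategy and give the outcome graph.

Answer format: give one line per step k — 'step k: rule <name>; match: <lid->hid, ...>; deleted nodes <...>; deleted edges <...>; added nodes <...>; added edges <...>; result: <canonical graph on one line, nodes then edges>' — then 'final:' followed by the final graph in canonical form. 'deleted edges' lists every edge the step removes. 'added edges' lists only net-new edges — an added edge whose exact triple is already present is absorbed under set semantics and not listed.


step 1: rule r1; match: 0->6, 1->5, 2->0, 3->12; deleted nodes 12; deleted edges (12,5,hold); added nodes 13; added edges (13,0,hold); result: nodes: 0:s, 1:s, 3:s, 5:s, 6:q1, 7:q2, 8:q3, 9:dot, 10:dot, 11:dot, 13:dot edges: (0,8,i); (3,7,i); (5,6,i); (6,0,o); (7,1,o); (8,1,o); (8,3,o); (9,1,hold); (10,1,hold); (11,0,hold); (13,0,hold)
step 2: rule r3; match: 0->8, 1->0, 2->1, 3->3, 4->11; deleted nodes 11; deleted edges (11,0,hold); added nodes 14, 15; added edges (14,1,hold); (15,3,hold); result: nodes: 0:s, 1:s, 3:s, 5:s, 6:q1, 7:q2, 8:q3, 9:dot, 10:dot, 13:dot, 14:dot, 15:dot edges: (0,8,i); (3,7,i); (5,6,i); (6,0,o); (7,1,o); (8,1,o); (8,3,o); (9,1,hold); (10,1,hold); (13,0,hold); (14,1,hold); (15,3,hold)
final:
nodes: 0:s, 1:s, 3:s, 5:s, 6:q1, 7:q2, 8:q3, 9:dot, 10:dot, 13:dot, 14:dot, 15:dot
edges: (0,8,i); (3,7,i); (5,6,i); (6,0,o); (7,1,o); (8,1,o); (8,3,o); (9,1,hold); (10,1,hold); (13,0,hold); (14,1,hold); (15,3,hold)


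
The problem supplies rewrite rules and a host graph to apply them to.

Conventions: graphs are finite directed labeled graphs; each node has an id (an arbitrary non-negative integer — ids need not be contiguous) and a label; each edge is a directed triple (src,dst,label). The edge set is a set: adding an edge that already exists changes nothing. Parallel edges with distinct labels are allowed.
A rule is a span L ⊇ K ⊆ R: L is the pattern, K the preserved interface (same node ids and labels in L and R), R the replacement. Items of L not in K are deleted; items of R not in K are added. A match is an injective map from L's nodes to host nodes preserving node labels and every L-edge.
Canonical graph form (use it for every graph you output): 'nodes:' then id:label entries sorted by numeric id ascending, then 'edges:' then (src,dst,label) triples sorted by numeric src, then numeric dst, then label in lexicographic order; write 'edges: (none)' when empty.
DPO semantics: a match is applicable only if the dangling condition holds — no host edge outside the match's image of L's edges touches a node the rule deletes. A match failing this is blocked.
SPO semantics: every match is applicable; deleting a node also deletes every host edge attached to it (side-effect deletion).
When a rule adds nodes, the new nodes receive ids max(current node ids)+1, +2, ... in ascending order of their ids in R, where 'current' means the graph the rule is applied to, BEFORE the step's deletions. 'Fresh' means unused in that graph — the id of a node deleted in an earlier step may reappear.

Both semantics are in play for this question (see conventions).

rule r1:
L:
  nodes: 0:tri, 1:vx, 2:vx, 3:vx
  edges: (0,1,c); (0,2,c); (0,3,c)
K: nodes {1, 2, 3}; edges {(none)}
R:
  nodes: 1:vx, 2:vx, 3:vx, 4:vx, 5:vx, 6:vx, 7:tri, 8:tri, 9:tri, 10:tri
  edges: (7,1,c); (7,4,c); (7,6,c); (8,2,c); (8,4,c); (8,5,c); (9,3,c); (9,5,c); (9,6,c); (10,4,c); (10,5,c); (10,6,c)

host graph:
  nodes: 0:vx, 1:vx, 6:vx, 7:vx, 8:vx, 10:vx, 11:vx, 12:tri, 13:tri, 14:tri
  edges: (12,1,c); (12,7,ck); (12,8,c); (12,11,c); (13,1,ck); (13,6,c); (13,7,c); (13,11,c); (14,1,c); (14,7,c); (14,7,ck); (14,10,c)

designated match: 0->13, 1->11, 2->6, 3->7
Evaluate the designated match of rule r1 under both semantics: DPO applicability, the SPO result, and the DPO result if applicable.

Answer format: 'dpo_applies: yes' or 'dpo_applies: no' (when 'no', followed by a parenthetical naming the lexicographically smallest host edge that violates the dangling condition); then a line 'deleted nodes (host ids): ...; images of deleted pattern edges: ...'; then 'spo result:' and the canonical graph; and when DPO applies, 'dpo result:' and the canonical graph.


dpo_applies: no
(the rule deletes node 13, which keeps host edge (13,1,ck) outside the match image — the dangling condition fails, DPO blocks; SPO proceeds and side-deletes such edges)
deleted nodes (host ids): 13; images of deleted pattern edges: (13,6,c); (13,7,c); (13,11,c)
spo result:
nodes: 0:vx, 1:vx, 6:vx, 7:vx, 8:vx, 10:vx, 11:vx, 12:tri, 14:tri, 15:vx, 16:vx, 17:vx, 18:tri, 19:tri, 20:tri, 21:tri
edges: (12,1,c); (12,7,ck); (12,8,c); (12,11,c); (14,1,c); (14,7,c); (14,7,ck); (14,10,c); (18,11,c); (18,15,c); (18,17,c); (19,6,c); (19,15,c); (19,16,c); (20,7,c); (20,16,c); (20,17,c); (21,15,c); (21,16,c); (21,17,c)


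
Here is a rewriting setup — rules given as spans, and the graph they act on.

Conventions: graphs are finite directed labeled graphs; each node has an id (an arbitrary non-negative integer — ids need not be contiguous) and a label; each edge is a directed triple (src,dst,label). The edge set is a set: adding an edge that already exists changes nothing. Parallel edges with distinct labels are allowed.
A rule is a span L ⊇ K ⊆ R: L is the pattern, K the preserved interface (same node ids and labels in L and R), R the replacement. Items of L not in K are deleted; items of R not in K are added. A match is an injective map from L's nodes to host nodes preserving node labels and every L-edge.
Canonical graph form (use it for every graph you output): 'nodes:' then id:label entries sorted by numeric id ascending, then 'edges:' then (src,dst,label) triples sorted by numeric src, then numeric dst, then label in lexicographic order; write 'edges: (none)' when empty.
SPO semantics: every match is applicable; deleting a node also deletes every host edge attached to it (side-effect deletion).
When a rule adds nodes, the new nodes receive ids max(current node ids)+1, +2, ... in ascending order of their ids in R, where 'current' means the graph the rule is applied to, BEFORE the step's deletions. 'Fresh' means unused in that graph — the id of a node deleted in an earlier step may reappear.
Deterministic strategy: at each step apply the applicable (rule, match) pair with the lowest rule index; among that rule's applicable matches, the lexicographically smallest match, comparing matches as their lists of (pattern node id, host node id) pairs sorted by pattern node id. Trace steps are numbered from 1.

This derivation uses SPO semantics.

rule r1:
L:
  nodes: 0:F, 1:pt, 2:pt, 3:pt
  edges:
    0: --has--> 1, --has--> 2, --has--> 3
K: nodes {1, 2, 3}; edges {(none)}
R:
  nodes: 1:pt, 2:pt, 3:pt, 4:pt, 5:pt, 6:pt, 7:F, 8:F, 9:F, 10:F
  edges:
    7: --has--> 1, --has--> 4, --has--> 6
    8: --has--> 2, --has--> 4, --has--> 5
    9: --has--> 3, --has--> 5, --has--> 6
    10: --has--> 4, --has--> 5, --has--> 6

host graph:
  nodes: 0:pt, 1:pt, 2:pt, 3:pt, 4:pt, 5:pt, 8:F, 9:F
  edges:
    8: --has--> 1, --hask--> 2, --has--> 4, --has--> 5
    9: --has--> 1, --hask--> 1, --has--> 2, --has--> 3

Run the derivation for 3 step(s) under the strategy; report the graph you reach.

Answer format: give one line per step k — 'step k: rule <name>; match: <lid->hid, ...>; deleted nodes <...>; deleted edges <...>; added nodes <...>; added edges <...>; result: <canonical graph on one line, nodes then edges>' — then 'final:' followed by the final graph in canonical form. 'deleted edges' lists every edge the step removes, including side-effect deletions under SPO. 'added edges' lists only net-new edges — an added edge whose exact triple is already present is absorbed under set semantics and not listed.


step 1: rule r1; match: 0->8, 1->1, 2->4, 3->5; deleted nodes 8; deleted edges (8,1,has); (8,2,hask); (8,4,has); (8,5,has); added nodes 10, 11, 12, 13, 14, 15, 16; added edges (13,1,has); (13,10,has); (13,12,has); (14,4,has); (14,10,has); (14,11,has); (15,5,has); (15,11,has); (15,12,has); (16,10,has); (16,11,has); (16,12,has); result: nodes: 0:pt, 1:pt, 2:pt, 3:pt, 4:pt, 5:pt, 9:F, 10:pt, 11:pt, 12:pt, 13:F, 14:F, 15:F, 16:F edges: (9,1,has); (9,1,hask); (9,2,has); (9,3,has); (13,1,has); (13,10,has); (13,12,has); (14,4,has); (14,10,has); (14,11,has); (15,5,has); (15,11,has); (15,12,has); (16,10,has); (16,11,has); (16,12,has)
step 2: rule r1; match: 0->9, 1->1, 2->2, 3->3; deleted nodes 9; deleted edges (9,1,has); (9,1,hask); (9,2,has); (9,3,has); added nodes 17, 18, 19, 20, 21, 22, 23; added edges (20,1,has); (20,17,has); (20,19,has); (21,2,has); (21,17,has); (21,18,has); (22,3,has); (22,18,has); (22,19,has); (23,17,has); (23,18,has); (23,19,has); result: nodes: 0:pt, 1:pt, 2:pt, 3:pt, 4:pt, 5:pt, 10:pt, 11:pt, 12:pt, 13:F, 14:F, 15:F, 16:F, 17:pt, 18:pt, 19:pt, 20:F, 21:F, 22:F, 23:F edges: (13,1,has); (13,10,has); (13,12,has); (14,4,has); (14,10,has); (14,11,has); (15,5,has); (15,11,has); (15,12,has); (16,10,has); (16,11,has); (16,12,has); (20,1,has); (20,17,has); (20,19,has); (21,2,has); (21,17,has); (21,18,has); (22,3,has); (22,18,has); (22,19,has); (23,17,has); (23,18,has); (23,19,has)
step 3: rule r1; match: 0->13, 1->1, 2->10, 3->12; deleted nodes 13; deleted edges (13,1,has); (13,10,has); (13,12,has); added nodes 24, 25, 26, 27, 28, 29, 30; added edges (27,1,has); (27,24,has); (27,26,has); (28,10,has); (28,24,has); (28,25,has); (29,12,has); (29,25,has); (29,26,has); (30,24,has); (30,25,has); (30,26,has); result: nodes: 0:pt, 1:pt, 2:pt, 3:pt, 4:pt, 5:pt, 10:pt, 11:pt, 12:pt, 14:F, 15:F, 16:F, 17:pt, 18:pt, 19:pt, 20:F, 21:F, 22:F, 23:F, 24:pt, 25:pt, 26:pt, 27:F, 28:F, 29:F, 30:F edges: (14,4,has); (14,10,has); (14,11,has); (15,5,has); (15,11,has); (15,12,has); (16,10,has); (16,11,has); (16,12,has); (20,1,has); (20,17,has); (20,19,has); (21,2,has); (21,17,has); (21,18,has); (22,3,has); (22,18,has); (22,19,has); (23,17,has); (23,18,has); (23,19,has); (27,1,has); (27,24,has); (27,26,has); (28,10,has); (28,24,has); (28,25,has); (29,12,has); (29,25,has); (29,26,has); (30,24,has); (30,25,has); (30,26,has)
final:
nodes: 0:pt, 1:pt, 2:pt, 3:pt, 4:pt, 5:pt, 10:pt, 11:pt, 12:pt, 14:F, 15:F, 16:F, 17:pt, 18:pt, 19:pt, 20:F, 21:F, 22:F, 23:F, 24:pt, 25:pt, 26:pt, 27:F, 28:F, 29:F, 30:F
edges: (14,4,has); (14,10,has); (14,11,has); (15,5,has); (15,11,has); (15,12,has); (16,10,has); (16,11,has); (16,12,has); (20,1,has); (20,17,has); (20,19,has); (21,2,has); (21,17,has); (21,18,has); (22,3,has); (22,18,has); (22,19,has); (23,17,has); (23,18,has); (23,19,has); (27,1,has); (27,24,has); (27,26,has); (28,10,has); (28,24,has); (28,25,has); (29,12,has); (29,25,has); (29,26,has); (30,24,has); (30,25,has); (30,26,has)


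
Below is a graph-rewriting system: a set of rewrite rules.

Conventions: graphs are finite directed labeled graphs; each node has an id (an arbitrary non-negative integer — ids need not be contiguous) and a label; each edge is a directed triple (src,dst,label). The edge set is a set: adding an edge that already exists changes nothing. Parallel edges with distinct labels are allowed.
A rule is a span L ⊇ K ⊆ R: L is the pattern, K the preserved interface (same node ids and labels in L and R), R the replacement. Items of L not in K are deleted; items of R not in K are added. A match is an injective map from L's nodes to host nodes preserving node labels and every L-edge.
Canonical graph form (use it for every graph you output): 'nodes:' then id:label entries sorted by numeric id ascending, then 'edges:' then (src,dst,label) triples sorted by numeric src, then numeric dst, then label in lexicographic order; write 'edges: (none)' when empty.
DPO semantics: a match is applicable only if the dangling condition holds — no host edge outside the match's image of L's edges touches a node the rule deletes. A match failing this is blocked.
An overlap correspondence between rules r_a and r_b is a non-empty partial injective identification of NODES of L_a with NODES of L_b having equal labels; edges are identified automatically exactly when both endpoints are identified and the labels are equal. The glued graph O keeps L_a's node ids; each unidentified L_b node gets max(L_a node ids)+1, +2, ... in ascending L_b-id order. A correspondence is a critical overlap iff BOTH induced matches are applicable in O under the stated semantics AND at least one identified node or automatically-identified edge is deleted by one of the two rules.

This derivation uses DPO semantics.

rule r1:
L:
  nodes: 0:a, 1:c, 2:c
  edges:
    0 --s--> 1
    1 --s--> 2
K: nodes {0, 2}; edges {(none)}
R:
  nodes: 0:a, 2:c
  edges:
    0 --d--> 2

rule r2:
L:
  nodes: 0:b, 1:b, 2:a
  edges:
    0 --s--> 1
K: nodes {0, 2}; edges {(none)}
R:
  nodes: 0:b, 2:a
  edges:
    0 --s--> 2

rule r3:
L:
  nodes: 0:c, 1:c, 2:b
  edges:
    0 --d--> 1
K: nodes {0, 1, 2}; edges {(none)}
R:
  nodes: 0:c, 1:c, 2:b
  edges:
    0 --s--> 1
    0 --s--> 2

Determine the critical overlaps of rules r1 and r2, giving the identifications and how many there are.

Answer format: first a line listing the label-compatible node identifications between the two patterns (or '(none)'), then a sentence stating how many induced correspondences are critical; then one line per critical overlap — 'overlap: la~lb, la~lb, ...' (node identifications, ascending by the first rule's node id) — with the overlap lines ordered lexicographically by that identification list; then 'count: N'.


label-compatible node identifications between L(r1) and L(r2): 0~2
0 of the induced correspondences are critical overlaps of r1 and r2.
count: 0


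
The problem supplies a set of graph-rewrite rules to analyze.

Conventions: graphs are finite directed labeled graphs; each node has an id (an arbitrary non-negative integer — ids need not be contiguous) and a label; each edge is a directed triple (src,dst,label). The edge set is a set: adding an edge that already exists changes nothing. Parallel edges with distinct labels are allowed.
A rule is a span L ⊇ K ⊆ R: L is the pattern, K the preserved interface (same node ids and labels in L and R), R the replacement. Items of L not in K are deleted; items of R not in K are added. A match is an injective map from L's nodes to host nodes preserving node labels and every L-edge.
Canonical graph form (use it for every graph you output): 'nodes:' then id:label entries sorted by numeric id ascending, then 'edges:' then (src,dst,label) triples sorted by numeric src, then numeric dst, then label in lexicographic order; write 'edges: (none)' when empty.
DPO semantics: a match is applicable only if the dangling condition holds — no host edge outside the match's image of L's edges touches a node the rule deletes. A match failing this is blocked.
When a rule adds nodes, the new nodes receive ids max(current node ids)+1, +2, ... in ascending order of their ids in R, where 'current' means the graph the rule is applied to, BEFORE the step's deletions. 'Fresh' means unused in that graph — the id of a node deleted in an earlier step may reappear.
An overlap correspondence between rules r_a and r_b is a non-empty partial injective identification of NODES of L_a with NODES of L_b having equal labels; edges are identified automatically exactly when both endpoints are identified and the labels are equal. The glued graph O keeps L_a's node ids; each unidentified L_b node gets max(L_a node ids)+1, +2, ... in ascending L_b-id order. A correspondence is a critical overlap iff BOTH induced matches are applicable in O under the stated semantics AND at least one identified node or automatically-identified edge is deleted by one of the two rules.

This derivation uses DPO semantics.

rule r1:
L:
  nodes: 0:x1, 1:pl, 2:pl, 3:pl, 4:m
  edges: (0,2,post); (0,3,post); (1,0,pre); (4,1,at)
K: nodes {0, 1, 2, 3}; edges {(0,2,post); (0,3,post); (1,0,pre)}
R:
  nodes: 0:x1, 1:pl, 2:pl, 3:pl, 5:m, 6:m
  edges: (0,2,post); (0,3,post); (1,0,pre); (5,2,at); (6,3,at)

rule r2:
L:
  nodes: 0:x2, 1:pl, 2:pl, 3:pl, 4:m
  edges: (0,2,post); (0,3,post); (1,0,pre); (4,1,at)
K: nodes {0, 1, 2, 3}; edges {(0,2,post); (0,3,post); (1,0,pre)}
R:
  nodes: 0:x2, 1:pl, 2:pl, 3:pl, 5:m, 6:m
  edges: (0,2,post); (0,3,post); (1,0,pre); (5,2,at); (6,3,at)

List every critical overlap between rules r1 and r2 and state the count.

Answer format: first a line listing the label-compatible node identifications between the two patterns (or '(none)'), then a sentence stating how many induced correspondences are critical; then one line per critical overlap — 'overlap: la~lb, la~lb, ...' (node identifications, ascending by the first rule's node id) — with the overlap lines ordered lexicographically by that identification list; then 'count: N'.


label-compatible node identifications between L(r1) and L(r2): 1~1, 1~2, 1~3, 2~1, 2~2, 2~3, 3~1, 3~2, 3~3, 4~4
7 of the induced correspondences are critical overlaps of r1 and r2.
overlap: 1~1, 2~2, 3~3, 4~4
overlap: 1~1, 2~2, 4~4
overlap: 1~1, 2~3, 3~2, 4~4
overlap: 1~1, 2~3, 4~4
overlap: 1~1, 3~2, 4~4
overlap: 1~1, 3~3, 4~4
overlap: 1~1, 4~4
count: 7


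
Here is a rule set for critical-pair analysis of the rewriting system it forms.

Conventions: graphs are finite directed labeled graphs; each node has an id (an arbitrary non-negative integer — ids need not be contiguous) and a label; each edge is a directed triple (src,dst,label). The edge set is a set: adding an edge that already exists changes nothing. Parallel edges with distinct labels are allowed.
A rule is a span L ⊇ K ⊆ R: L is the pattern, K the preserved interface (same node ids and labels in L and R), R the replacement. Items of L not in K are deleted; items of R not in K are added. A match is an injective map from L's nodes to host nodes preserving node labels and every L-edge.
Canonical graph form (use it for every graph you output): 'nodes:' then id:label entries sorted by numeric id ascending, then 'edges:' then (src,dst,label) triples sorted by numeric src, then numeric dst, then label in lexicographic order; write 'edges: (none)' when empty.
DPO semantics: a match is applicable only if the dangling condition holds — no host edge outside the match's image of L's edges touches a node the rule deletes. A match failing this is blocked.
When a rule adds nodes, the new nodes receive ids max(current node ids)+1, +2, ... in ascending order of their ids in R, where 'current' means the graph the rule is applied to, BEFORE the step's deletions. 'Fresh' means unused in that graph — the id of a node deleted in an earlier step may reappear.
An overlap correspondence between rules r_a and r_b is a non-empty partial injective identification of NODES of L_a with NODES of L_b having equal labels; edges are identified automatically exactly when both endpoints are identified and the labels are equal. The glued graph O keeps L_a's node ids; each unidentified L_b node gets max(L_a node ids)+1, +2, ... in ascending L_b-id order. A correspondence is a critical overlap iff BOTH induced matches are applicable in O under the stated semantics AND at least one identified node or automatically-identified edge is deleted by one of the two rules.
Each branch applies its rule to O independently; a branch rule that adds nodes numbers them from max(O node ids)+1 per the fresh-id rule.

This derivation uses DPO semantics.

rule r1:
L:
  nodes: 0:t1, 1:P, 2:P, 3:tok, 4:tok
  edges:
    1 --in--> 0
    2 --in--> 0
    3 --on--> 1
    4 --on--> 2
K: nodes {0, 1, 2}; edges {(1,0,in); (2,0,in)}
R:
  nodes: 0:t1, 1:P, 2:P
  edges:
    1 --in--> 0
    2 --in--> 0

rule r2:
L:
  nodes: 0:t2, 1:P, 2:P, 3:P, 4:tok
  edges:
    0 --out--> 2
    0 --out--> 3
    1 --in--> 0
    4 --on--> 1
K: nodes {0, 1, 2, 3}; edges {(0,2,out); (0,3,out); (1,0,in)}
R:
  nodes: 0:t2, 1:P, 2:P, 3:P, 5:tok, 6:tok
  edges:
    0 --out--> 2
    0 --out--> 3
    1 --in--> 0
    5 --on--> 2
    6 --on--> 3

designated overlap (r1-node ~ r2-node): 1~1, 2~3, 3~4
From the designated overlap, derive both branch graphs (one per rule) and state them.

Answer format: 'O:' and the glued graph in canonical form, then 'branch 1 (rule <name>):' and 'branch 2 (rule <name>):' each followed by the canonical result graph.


O:
nodes: 0:t1, 1:P, 2:P, 3:tok, 4:tok, 5:t2, 6:P
edges: (1,0,in); (1,5,in); (2,0,in); (3,1,on); (4,2,on); (5,2,out); (5,6,out)
branch 1 (rule r1):
nodes: 0:t1, 1:P, 2:P, 5:t2, 6:P
edges: (1,0,in); (1,5,in); (2,0,in); (5,2,out); (5,6,out)
branch 2 (rule r2):
nodes: 0:t1, 1:P, 2:P, 4:tok, 5:t2, 6:P, 7:tok, 8:tok
edges: (1,0,in); (1,5,in); (2,0,in); (4,2,on); (5,2,out); (5,6,out); (7,6,on); (8,2,on)


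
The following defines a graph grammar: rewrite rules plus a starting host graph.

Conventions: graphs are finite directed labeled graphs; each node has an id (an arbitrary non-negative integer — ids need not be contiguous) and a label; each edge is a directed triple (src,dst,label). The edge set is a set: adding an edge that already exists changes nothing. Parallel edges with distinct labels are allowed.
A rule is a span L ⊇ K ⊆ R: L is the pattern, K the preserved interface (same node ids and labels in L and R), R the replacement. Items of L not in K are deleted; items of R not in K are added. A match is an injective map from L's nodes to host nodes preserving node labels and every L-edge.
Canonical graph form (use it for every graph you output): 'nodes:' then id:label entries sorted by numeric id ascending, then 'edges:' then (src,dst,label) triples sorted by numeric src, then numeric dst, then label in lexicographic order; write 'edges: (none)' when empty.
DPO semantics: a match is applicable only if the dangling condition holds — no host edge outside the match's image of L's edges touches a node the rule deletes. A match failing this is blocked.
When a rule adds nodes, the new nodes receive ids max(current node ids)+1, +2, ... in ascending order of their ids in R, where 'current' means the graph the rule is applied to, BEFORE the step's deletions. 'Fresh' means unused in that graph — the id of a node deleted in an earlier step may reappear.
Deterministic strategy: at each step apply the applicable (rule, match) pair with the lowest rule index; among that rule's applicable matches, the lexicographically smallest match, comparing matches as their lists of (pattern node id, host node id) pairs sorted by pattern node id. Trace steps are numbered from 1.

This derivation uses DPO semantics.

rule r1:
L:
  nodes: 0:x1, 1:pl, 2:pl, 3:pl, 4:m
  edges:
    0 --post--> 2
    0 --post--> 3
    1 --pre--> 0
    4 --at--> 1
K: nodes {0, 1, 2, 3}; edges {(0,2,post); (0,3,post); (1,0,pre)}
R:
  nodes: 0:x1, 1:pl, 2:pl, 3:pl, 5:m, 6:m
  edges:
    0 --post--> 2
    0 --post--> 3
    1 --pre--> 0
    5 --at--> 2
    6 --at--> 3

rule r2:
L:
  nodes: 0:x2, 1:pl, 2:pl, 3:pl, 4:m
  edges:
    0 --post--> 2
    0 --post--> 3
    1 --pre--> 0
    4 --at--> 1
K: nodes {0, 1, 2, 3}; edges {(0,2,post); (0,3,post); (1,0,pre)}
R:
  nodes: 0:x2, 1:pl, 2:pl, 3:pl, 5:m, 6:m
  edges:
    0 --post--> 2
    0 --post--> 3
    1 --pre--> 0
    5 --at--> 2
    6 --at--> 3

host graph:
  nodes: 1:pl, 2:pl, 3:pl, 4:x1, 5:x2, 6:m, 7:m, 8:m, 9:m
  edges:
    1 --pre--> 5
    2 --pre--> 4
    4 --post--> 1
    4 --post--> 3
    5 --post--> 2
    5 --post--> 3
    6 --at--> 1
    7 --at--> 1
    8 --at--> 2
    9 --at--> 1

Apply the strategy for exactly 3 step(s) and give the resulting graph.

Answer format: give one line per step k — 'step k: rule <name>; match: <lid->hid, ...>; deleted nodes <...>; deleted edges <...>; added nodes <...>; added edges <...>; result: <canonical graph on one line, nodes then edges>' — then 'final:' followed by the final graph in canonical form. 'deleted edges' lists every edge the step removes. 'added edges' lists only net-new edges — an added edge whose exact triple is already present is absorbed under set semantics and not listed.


step 1: rule r1; match: 0->4, 1->2, 2->1, 3->3, 4->8; deleted nodes 8; deleted edges (8,2,at); added nodes 10, 11; added edges (10,1,at); (11,3,at); result: nodes: 1:pl, 2:pl, 3:pl, 4:x1, 5:x2, 6:m, 7:m, 9:m, 10:m, 11:m edges: (1,5,pre); (2,4,pre); (4,1,post); (4,3,post); (5,2,post); (5,3,post); (6,1,at); (7,1,at); (9,1,at); (10,1,at); (11,3,at)
step 2: rule r2; match: 0->5, 1->1, 2->2, 3->3, 4->6; deleted nodes 6; deleted edges (6,1,at); added nodes 12, 13; added edges (12,2,at); (13,3,at); result: nodes: 1:pl, 2:pl, 3:pl, 4:x1, 5:x2, 7:m, 9:m, 10:m, 11:m, 12:m, 13:m edges: (1,5,pre); (2,4,pre); (4,1,post); (4,3,post); (5,2,post); (5,3,post); (7,1,at); (9,1,at); (10,1,at); (11,3,at); (12,2,at); (13,3,at)
step 3: rule r1; match: 0->4, 1->2, 2->1, 3->3, 4->12; deleted nodes 12; deleted edges (12,2,at); added nodes 14, 15; added edges (14,1,at); (15,3,at); result: nodes: 1:pl, 2:pl, 3:pl, 4:x1, 5:x2, 7:m, 9:m, 10:m, 11:m, 13:m, 14:m, 15:m edges: (1,5,pre); (2,4,pre); (4,1,post); (4,3,post); (5,2,post); (5,3,post); (7,1,at); (9,1,at); (10,1,at); (11,3,at); (13,3,at); (14,1,at); (15,3,at)
final:
nodes: 1:pl, 2:pl, 3:pl, 4:x1, 5:x2, 7:m, 9:m, 10:m, 11:m, 13:m, 14:m, 15:m
edges: (1,5,pre); (2,4,pre); (4,1,post); (4,3,post); (5,2,post); (5,3,post); (7,1,at); (9,1,at); (10,1,at); (11,3,at); (13,3,at); (14,1,at); (15,3,at)


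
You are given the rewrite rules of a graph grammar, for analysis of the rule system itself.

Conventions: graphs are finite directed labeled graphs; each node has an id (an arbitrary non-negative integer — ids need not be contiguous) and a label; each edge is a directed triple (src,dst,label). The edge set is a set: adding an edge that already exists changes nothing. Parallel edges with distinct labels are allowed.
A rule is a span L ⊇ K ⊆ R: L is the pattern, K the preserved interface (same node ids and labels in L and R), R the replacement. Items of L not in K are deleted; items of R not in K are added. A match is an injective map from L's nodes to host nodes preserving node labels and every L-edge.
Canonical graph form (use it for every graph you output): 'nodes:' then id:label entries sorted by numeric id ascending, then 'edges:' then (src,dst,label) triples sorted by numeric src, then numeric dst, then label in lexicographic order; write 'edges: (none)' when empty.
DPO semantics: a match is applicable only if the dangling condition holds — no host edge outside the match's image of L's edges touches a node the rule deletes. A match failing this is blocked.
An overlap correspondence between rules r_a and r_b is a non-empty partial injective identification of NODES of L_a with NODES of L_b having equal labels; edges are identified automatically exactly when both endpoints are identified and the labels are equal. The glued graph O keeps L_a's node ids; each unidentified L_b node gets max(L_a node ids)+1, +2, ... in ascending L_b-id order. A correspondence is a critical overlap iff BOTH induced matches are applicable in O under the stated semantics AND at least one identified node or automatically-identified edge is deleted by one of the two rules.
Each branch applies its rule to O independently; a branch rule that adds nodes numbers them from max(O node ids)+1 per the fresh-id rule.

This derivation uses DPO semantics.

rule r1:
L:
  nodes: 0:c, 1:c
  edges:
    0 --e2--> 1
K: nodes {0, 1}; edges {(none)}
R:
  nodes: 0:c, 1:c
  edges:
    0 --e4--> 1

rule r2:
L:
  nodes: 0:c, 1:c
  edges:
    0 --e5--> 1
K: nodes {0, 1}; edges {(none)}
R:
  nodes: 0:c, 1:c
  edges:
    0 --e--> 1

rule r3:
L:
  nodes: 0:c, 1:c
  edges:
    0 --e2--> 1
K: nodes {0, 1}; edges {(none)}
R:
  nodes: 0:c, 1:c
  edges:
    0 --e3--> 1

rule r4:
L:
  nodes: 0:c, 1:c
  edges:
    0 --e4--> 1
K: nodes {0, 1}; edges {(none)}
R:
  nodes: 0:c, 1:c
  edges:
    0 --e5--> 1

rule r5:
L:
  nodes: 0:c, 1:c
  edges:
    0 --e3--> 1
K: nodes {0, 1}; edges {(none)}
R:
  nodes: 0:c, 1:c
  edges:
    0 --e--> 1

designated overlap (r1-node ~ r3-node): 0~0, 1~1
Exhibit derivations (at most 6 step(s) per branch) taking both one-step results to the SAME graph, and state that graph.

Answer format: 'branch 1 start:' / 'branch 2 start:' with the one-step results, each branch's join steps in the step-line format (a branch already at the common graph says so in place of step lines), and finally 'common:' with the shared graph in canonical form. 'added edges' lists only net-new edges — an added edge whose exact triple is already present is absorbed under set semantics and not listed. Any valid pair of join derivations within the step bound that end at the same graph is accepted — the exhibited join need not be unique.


branch 1 start:
nodes: 0:c, 1:c
edges: (0,1,e4)
branch 2 start:
nodes: 0:c, 1:c
edges: (0,1,e3)
branch 1 step 1: rule r4; match: 0->0, 1->1; deleted nodes (none); deleted edges (0,1,e4); added nodes (none); added edges (0,1,e5); result: nodes: 0:c, 1:c edges: (0,1,e5)
branch 1 step 2: rule r2; match: 0->0, 1->1; deleted nodes (none); deleted edges (0,1,e5); added nodes (none); added edges (0,1,e); result: nodes: 0:c, 1:c edges: (0,1,e)
branch 2 step 1: rule r5; match: 0->0, 1->1; deleted nodes (none); deleted edges (0,1,e3); added nodes (none); added edges (0,1,e); result: nodes: 0:c, 1:c edges: (0,1,e)
common:
nodes: 0:c, 1:c
edges: (0,1,e)


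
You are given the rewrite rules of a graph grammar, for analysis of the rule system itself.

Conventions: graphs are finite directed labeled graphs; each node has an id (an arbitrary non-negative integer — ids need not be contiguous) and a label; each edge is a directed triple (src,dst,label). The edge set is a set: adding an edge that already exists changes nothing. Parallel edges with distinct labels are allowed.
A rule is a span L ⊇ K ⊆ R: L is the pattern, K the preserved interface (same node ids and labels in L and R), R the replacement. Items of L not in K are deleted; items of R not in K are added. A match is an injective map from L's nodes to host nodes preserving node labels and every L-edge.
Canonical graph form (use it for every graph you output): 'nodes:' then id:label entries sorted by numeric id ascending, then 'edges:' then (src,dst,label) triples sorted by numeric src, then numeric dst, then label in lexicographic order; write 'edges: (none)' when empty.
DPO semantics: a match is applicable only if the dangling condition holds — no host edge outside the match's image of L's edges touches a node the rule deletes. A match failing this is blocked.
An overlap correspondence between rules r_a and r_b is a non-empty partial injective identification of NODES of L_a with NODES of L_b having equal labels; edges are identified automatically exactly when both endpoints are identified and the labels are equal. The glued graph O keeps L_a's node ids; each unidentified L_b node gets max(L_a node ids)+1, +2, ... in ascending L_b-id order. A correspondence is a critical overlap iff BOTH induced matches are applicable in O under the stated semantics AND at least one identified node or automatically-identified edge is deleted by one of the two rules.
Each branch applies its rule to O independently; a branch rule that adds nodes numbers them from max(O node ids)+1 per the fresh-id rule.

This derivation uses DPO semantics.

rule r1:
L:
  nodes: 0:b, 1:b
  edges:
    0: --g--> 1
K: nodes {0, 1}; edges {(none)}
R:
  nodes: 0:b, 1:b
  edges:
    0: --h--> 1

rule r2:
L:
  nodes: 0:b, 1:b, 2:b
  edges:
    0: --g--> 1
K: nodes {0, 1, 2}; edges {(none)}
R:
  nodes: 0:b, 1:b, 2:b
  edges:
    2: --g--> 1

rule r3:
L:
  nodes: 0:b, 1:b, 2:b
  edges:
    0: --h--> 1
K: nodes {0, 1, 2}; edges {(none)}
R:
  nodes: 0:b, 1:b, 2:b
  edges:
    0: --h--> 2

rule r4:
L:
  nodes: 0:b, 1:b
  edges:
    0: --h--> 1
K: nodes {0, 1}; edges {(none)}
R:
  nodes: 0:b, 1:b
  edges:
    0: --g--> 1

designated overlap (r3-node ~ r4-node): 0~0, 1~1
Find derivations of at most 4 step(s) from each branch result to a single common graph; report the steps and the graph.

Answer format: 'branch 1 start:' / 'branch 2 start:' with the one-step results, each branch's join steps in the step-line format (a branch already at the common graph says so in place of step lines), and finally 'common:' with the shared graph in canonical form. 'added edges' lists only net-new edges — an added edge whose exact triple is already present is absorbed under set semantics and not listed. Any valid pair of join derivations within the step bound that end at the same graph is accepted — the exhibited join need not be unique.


branch 1 start:
nodes: 0:b, 1:b, 2:b
edges: (0,2,h)
branch 2 start:
nodes: 0:b, 1:b, 2:b
edges: (0,1,g)
branch 1 step 1: rule r3; match: 0->0, 1->2, 2->1; deleted nodes (none); deleted edges (0,2,h); added nodes (none); added edges (0,1,h); result: nodes: 0:b, 1:b, 2:b edges: (0,1,h)
branch 2 step 1: rule r1; match: 0->0, 1->1; deleted nodes (none); deleted edges (0,1,g); added nodes (none); added edges (0,1,h); result: nodes: 0:b, 1:b, 2:b edges: (0,1,h)
common:
nodes: 0:b, 1:b, 2:b
edges: (0,1,h)


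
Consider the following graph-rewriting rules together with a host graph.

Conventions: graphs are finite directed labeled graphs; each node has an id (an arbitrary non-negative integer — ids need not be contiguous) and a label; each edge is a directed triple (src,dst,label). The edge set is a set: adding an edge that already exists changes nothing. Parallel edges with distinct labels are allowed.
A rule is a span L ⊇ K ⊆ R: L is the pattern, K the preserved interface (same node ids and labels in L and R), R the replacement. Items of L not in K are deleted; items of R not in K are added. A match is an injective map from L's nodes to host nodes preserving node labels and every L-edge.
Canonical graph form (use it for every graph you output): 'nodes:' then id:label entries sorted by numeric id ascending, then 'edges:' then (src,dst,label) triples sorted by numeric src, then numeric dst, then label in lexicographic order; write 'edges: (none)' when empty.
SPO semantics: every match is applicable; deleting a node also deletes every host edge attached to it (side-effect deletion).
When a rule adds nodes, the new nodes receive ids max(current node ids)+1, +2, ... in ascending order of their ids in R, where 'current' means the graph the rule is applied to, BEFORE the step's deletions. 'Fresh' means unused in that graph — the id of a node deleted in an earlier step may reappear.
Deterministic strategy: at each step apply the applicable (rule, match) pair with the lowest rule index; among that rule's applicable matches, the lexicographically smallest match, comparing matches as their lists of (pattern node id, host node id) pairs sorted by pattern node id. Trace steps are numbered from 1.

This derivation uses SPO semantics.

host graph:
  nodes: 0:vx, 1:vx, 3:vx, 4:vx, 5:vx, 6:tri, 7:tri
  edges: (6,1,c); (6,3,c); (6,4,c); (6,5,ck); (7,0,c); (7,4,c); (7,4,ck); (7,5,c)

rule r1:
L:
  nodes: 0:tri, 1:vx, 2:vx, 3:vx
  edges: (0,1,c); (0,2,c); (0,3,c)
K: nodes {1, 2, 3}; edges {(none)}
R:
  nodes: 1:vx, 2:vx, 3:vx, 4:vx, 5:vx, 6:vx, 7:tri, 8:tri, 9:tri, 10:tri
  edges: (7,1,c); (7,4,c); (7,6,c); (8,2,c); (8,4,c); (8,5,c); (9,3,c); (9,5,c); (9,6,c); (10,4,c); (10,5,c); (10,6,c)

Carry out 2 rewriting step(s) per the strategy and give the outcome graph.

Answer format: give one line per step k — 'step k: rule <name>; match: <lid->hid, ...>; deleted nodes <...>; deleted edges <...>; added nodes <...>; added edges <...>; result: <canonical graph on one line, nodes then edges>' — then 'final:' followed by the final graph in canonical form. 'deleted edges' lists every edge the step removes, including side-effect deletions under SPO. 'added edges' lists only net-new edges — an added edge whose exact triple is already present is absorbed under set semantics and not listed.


step 1: rule r1; match: 0->6, 1->1, 2->3, 3->4; deleted nodes 6; deleted edges (6,1,c); (6,3,c); (6,4,c); (6,5,ck); added nodes 8, 9, 10, 11, 12, 13, 14; added edges (11,1,c); (11,8,c); (11,10,c); (12,3,c); (12,8,c); (12,9,c); (13,4,c); (13,9,c); (13,10,c); (14,8,c); (14,9,c); (14,10,c); result: nodes: 0:vx, 1:vx, 3:vx, 4:vx, 5:vx, 7:tri, 8:vx, 9:vx, 10:vx, 11:tri, 12:tri, 13:tri, 14:tri edges: (7,0,c); (7,4,c); (7,4,ck); (7,5,c); (11,1,c); (11,8,c); (11,10,c); (12,3,c); (12,8,c); (12,9,c); (13,4,c); (13,9,c); (13,10,c); (14,8,c); (14,9,c); (14,10,c)
step 2: rule r1; match: 0->7, 1->0, 2->4, 3->5; deleted nodes 7; deleted edges (7,0,c); (7,4,c); (7,4,ck); (7,5,c); added nodes 15, 16, 17, 18, 19, 20, 21; added edges (18,0,c); (18,15,c); (18,17,c); (19,4,c); (19,15,c); (19,16,c); (20,5,c); (20,16,c); (20,17,c); (21,15,c); (21,16,c); (21,17,c); result: nodes: 0:vx, 1:vx, 3:vx, 4:vx, 5:vx, 8:vx, 9:vx, 10:vx, 11:tri, 12:tri, 13:tri, 14:tri, 15:vx, 16:vx, 17:vx, 18:tri, 19:tri, 20:tri, 21:tri edges: (11,1,c); (11,8,c); (11,10,c); (12,3,c); (12,8,c); (12,9,c); (13,4,c); (13,9,c); (13,10,c); (14,8,c); (14,9,c); (14,10,c); (18,0,c); (18,15,c); (18,17,c); (19,4,c); (19,15,c); (19,16,c); (20,5,c); (20,16,c); (20,17,c); (21,15,c); (21,16,c); (21,17,c)
final:
nodes: 0:vx, 1:vx, 3:vx, 4:vx, 5:vx, 8:vx, 9:vx, 10:vx, 11:tri, 12:tri, 13:tri, 14:tri, 15:vx, 16:vx, 17:vx, 18:tri, 19:tri, 20:tri, 21:tri
edges: (11,1,c); (11,8,c); (11,10,c); (12,3,c); (12,8,c); (12,9,c); (13,4,c); (13,9,c); (13,10,c); (14,8,c); (14,9,c); (14,10,c); (18,0,c); (18,15,c); (18,17,c); (19,4,c); (19,15,c); (19,16,c); (20,5,c); (20,16,c); (20,17,c); (21,15,c); (21,16,c); (21,17,c)


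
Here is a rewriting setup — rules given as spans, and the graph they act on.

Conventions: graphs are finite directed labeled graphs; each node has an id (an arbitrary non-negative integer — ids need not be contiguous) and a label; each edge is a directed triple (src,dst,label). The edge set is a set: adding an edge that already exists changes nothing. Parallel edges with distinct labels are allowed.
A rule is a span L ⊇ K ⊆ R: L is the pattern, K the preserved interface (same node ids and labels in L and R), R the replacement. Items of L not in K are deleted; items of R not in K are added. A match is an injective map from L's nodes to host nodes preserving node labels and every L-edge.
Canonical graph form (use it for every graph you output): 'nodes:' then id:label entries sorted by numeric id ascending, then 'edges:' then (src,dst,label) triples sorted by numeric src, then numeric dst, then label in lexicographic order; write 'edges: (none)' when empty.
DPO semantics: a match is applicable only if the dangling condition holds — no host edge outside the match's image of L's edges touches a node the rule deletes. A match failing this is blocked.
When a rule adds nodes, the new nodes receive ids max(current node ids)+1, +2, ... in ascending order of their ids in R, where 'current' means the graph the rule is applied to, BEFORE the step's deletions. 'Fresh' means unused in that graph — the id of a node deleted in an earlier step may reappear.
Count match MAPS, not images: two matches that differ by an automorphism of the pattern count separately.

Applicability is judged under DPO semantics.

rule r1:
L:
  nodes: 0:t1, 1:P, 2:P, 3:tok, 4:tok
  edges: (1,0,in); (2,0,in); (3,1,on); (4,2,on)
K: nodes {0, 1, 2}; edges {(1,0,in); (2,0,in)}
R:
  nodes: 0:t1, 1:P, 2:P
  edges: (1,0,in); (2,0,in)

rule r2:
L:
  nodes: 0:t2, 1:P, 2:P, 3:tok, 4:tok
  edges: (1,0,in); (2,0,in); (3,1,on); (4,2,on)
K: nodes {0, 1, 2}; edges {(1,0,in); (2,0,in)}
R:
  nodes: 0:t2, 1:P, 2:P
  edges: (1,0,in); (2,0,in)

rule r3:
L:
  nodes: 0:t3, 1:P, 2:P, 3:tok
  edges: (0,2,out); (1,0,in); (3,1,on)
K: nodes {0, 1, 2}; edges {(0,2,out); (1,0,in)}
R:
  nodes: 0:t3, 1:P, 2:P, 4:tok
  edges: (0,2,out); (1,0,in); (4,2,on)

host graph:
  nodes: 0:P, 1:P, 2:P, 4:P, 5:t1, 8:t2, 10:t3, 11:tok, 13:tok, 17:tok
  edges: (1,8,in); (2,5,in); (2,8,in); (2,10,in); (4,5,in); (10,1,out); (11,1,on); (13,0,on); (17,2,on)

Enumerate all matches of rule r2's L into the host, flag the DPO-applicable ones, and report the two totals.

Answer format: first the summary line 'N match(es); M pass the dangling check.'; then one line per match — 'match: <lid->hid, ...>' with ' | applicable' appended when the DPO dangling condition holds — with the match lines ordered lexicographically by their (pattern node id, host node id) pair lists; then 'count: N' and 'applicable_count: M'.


2 match(es); 2 pass the dangling check.
match: 0->8, 1->1, 2->2, 3->11, 4->17 | applicable
match: 0->8, 1->2, 2->1, 3->17, 4->11 | applicable
count: 2
applicable_count: 2
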